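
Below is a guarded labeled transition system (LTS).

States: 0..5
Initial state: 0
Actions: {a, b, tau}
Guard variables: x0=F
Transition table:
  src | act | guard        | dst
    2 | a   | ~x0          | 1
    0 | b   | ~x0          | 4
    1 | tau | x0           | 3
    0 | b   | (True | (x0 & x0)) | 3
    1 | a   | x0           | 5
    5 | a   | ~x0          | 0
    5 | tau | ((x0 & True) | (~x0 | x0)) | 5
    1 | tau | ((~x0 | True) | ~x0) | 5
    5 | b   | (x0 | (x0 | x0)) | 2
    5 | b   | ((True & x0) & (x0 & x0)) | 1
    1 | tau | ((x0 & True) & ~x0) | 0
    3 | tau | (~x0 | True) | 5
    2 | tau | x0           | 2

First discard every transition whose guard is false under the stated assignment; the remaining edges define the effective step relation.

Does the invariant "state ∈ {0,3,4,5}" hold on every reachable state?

Answer: INVARIANT HOLDS

Working:
Safe = {0,3,4,5}
Reachable = {0,3,4,5}
  0: ok
  3: ok
  4: ok
  5: ok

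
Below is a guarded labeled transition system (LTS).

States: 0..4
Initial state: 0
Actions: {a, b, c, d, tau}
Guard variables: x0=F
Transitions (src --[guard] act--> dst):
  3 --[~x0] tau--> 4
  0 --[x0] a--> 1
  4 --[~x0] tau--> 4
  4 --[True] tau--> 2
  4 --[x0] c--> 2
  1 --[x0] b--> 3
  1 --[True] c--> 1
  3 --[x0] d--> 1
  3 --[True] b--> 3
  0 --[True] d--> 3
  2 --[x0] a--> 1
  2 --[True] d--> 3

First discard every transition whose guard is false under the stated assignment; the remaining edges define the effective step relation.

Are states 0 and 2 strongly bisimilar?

Answer: BISIMILAR

Analysis:
Compute ~ classes (split until stable):
  P[0] = {{0,1,2,3,4}}
  P[1] = {{0,2},{1},{3},{4}}
4 equivalence class(es) (converged in 2)
class of 0: {0,2}; class of 2: {0,2}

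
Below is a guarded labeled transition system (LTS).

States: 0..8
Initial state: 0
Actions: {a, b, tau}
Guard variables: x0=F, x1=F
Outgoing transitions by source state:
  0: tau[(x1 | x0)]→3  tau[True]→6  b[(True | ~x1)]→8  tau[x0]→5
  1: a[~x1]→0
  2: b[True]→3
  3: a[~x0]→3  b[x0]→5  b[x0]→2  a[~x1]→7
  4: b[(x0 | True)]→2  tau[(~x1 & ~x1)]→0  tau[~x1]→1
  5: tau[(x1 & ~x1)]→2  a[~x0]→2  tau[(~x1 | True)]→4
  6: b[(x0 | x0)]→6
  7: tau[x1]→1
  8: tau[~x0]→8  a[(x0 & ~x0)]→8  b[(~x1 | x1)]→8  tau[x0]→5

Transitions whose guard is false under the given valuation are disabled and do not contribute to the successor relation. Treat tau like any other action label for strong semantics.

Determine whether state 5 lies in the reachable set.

13 transition(s) survive guard evaluation.
L0 = {0}
L1 = {6,8}  total {0,6,8}
R = {0,6,8}

Answer: UNREACHABLE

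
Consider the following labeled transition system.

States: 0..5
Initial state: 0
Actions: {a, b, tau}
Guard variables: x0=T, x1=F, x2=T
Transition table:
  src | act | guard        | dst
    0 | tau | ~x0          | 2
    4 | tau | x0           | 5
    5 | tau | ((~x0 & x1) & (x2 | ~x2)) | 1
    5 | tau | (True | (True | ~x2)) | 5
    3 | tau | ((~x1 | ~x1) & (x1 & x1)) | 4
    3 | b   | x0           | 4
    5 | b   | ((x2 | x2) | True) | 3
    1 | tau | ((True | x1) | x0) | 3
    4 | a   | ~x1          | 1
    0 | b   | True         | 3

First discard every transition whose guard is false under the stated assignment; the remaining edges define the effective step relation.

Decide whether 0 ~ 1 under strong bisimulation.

Answer: NOT BISIMILAR

Trace:
Refine partition for ~:
  round 0: {{0,1,2,3,4,5}}
  round 1: {{0,3},{1},{2},{4},{5}}
  round 2: {{0},{1},{2},{3},{4},{5}}
6 equivalence class(es) (converged in 3)
class of 0: {0}; class of 1: {1}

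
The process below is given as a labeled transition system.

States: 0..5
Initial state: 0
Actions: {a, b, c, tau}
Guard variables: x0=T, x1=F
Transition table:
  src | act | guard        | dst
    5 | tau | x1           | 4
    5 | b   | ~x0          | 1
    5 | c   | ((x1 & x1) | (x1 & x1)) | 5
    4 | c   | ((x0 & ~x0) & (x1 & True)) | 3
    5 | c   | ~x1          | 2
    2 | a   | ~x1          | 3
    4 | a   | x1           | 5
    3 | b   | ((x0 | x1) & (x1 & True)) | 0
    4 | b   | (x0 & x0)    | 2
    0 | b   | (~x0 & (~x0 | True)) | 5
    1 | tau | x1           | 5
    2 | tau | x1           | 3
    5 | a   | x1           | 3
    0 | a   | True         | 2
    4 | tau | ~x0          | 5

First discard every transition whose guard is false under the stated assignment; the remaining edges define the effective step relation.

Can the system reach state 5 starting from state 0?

Answer: UNREACHABLE

Trace:
After dropping false guards: 4 live edges.
depth 0: {0}
depth 1: {2}  total {0,2}
depth 2: {3}  total {0,2,3}
R = {0,2,3}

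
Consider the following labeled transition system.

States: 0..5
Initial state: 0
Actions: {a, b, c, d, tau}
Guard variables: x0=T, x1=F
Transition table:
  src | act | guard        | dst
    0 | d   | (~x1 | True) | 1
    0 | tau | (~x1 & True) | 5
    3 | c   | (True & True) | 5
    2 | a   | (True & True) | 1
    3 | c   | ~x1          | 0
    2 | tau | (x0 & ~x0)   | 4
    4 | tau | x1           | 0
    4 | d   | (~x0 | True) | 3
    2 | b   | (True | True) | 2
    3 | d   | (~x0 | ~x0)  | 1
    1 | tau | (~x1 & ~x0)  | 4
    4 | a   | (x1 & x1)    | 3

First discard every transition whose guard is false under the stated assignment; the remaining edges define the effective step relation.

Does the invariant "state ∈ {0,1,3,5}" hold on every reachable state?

Answer: INVARIANT HOLDS

Working:
Inv-set: {0,1,3,5}
R = {0,1,5}
  0: safe
  1: safe
  5: safe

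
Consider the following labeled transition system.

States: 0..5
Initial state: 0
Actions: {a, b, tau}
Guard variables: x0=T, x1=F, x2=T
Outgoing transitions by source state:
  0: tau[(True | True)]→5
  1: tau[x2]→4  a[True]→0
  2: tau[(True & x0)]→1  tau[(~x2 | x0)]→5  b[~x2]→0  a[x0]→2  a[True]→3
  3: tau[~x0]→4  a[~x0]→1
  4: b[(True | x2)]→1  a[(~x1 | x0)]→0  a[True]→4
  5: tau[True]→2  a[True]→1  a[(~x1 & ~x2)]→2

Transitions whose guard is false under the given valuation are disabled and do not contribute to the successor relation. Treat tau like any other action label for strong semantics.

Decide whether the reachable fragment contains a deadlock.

Answer: DEADLOCK at state 3

Analysis:
Reach set: {0,1,2,3,4,5}
  0: tau→5  [1 out]
  1: a→0  tau→4  [2 out]
  2: a→2  a→3  tau→1  tau→5  [4 out]
  3: ∅  [deadlock]
  4: a→0  a→4  b→1  [3 out]
  5: a→1  tau→2  [2 out]
witness 3: tau·tau·a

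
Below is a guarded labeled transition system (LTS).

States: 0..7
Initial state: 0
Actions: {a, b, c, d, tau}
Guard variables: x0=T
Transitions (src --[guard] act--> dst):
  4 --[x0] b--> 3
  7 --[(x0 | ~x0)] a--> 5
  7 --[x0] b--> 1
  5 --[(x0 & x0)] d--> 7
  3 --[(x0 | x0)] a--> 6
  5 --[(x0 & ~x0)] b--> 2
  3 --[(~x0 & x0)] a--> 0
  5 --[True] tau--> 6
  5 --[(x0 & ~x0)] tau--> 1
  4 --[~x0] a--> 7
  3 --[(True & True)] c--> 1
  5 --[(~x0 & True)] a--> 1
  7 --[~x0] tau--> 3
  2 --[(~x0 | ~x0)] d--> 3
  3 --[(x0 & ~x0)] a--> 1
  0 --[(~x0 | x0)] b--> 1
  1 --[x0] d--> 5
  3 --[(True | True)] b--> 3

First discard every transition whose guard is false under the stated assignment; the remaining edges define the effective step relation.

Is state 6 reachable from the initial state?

After dropping false guards: 10 live edges.
L0 = {0}
L1 = {1}  cumulative {0,1}
L2 = {5}  cumulative {0,1,5}
L3 = {6,7}  cumulative {0,1,5,6,7}
Reachable = {0,1,5,6,7}
trace reaching 6: b·d·tau

Answer: REACHABLE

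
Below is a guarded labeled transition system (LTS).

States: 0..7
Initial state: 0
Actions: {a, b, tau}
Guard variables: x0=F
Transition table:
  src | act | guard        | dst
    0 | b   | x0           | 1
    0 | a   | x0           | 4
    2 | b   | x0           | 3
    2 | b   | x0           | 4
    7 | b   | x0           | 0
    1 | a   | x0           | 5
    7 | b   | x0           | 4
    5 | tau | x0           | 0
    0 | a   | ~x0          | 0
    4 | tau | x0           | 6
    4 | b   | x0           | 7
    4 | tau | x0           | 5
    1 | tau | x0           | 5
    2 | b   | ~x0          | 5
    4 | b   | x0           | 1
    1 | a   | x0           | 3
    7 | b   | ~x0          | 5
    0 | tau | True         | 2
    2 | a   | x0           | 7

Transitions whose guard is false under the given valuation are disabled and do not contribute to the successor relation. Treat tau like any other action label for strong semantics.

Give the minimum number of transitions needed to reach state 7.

BFS to 7:
  L0 = {0}
  L1 = {2}
  L2 = {5}
7 never appears.

Answer: UNREACHABLE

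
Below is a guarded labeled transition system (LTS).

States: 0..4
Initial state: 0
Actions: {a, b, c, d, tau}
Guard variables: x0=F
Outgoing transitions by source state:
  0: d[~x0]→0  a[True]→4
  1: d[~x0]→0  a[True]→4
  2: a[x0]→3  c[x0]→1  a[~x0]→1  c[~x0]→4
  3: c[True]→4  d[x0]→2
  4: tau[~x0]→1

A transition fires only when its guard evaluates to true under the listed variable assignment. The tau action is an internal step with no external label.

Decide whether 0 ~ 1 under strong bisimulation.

Answer: BISIMILAR

Working:
Bisimulation quotient by refinement:
  π0 = {{0,1,2,3,4}}
  π1 = {{0,1},{2},{3},{4}}
stable after 2 split(s): 4 block(s)
class of 0: {0,1}; class of 1: {0,1}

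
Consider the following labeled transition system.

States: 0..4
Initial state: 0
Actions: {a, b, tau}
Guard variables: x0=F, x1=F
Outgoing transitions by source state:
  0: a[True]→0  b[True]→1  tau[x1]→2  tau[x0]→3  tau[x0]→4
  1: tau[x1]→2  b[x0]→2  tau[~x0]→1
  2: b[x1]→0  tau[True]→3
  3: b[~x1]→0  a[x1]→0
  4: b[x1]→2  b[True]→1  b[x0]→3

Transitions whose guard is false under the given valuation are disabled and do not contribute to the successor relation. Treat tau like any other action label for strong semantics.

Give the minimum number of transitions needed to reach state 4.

BFS to 4:
  Layer 0: {0}
  Layer 1: {1}
4 never appears.

Answer: UNREACHABLE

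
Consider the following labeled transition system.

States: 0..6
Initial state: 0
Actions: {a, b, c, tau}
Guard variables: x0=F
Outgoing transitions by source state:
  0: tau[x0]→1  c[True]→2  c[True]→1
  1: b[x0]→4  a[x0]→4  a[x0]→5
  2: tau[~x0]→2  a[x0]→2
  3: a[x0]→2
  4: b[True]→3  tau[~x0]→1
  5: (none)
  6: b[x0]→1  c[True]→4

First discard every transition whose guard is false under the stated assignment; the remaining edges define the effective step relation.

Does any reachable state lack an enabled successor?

R = {0,1,2}
  0: c→1  c→2  [deg 2]
  1: ∅  [STUCK]
  2: tau→2  [deg 1]
witness 1: c

Answer: DEADLOCK at state 1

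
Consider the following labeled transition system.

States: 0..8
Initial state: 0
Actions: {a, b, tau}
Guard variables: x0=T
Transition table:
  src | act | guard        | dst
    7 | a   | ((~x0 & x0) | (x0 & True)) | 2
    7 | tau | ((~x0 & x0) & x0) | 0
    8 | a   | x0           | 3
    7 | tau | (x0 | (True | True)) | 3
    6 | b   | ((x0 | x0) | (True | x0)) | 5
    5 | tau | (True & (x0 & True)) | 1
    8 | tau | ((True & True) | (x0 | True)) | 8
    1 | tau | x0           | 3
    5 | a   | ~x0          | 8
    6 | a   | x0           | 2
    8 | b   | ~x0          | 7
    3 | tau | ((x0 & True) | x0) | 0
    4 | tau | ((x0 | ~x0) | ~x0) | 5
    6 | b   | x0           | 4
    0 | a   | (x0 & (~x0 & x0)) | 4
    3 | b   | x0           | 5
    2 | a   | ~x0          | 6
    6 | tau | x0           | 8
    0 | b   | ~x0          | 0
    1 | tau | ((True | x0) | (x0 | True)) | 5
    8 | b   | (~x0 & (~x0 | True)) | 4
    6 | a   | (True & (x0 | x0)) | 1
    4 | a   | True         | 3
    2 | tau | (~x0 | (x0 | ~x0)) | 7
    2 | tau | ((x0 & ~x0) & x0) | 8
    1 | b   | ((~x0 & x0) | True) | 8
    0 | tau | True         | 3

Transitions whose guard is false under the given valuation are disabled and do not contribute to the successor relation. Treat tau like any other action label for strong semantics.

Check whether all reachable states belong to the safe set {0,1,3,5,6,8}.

Answer: INVARIANT HOLDS

Trace:
Safe = {0,1,3,5,6,8}
R = {0,1,3,5,8}
  0: safe
  1: safe
  3: safe
  5: safe
  8: safe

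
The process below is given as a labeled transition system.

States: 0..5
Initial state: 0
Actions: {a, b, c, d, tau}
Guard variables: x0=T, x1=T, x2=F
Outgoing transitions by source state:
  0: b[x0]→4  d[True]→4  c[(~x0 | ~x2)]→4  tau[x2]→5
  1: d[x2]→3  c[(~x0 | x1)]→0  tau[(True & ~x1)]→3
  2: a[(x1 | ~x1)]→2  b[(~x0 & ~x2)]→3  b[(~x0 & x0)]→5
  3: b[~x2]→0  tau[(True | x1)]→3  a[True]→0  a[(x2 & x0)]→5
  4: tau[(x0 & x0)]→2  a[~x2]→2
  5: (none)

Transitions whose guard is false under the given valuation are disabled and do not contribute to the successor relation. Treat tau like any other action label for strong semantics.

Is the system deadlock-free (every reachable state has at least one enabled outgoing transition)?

Reachable = {0,2,4}
  0: b→4  c→4  d→4  [3 out]
  2: a→2  [1 out]
  4: a→2  tau→2  [2 out]

Answer: DEADLOCK-FREE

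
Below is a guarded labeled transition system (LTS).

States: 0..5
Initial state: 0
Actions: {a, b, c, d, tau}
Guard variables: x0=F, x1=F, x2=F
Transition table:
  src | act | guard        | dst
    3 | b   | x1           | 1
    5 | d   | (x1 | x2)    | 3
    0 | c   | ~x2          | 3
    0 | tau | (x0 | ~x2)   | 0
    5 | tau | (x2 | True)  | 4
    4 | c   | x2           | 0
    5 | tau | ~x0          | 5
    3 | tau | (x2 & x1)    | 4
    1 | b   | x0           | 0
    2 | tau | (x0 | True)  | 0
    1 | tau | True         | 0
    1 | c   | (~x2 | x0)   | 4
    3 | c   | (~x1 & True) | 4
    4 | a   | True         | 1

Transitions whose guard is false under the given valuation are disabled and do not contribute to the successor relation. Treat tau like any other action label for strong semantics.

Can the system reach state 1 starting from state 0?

Guard filter leaves 9 enabled edge(s).
L0 = {0}
L1 = {3}  total {0,3}
L2 = {4}  total {0,3,4}
L3 = {1}  total {0,1,3,4}
Reachable = {0,1,3,4}
Path to 1: c·c·a

Answer: REACHABLE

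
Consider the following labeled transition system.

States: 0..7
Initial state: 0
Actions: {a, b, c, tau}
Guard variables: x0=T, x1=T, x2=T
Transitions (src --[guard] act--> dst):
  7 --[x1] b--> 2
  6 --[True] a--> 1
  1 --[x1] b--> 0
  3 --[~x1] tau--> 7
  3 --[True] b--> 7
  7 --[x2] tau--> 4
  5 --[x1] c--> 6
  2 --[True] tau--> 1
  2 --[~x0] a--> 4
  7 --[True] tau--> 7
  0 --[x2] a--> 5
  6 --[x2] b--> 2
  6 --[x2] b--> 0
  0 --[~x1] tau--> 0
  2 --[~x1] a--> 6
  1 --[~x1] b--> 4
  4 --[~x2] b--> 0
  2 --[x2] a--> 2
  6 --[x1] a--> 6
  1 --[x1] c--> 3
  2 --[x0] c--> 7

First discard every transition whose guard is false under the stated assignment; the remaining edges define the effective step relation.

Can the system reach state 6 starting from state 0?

Guard filter leaves 15 enabled edge(s).
Layer 0: {0}
Layer 1: {5}  cumulative {0,5}
Layer 2: {6}  cumulative {0,5,6}
Layer 3: {1,2}  cumulative {0,1,2,5,6}
Layer 4: {3,7}  cumulative {0,1,2,3,5,6,7}
Layer 5: {4}  cumulative {0,1,2,3,4,5,6,7}
R = {0,1,2,3,4,5,6,7}
Path to 6: a·c

Answer: REACHABLE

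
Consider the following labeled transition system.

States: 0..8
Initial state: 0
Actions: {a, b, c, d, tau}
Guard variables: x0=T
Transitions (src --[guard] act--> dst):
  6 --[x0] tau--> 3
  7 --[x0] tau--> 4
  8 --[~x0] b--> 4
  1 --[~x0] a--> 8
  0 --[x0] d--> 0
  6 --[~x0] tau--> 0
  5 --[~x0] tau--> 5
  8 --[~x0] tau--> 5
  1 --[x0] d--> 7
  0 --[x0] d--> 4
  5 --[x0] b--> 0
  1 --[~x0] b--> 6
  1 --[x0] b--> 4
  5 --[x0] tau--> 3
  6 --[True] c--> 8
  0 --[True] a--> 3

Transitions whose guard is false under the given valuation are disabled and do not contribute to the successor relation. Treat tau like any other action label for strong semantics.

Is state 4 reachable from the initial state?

After dropping false guards: 10 live edges.
Layer 0: {0}
Layer 1: {3,4}  now seen {0,3,4}
Reachable = {0,3,4}
witness 4: d

Answer: REACHABLE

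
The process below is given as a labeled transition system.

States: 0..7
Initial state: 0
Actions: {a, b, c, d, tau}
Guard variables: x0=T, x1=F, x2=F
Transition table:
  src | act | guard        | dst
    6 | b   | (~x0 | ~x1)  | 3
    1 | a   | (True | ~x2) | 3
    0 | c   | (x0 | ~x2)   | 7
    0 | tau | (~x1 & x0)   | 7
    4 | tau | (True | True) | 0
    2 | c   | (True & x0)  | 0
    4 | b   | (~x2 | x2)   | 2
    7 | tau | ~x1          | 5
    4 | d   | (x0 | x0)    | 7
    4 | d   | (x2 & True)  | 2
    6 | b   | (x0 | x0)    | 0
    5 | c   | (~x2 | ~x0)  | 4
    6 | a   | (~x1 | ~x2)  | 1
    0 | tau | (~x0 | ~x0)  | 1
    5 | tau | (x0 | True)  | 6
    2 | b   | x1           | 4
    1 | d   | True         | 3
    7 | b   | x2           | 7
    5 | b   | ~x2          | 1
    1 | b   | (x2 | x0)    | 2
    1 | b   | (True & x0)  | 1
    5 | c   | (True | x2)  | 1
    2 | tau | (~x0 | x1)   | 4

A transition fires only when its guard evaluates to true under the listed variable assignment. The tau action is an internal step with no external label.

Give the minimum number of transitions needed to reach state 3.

BFS to 3:
  L0 = {0}
  L1 = {7}
  L2 = {5}
  L3 = {1,4,6}
  L4 = {2,3}
depth(3)=4, e.g. c·tau·b·a

Answer: 4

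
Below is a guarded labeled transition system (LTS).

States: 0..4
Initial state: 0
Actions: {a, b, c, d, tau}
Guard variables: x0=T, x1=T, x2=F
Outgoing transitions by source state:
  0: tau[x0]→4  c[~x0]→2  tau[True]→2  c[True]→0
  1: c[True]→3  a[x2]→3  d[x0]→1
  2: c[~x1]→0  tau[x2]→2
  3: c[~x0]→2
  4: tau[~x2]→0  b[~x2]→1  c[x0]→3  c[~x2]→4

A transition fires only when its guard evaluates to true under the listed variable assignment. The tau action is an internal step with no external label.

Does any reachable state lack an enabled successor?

R = {0,1,2,3,4}
  0: c→0  tau→2  tau→4  [3 exit(s)]
  1: c→3  d→1  [2 exit(s)]
  2: ∅  [STUCK]
  3: ∅  [STUCK]
  4: b→1  c→3  c→4  tau→0  [4 exit(s)]
Path to 2: tau

Answer: DEADLOCK at state 2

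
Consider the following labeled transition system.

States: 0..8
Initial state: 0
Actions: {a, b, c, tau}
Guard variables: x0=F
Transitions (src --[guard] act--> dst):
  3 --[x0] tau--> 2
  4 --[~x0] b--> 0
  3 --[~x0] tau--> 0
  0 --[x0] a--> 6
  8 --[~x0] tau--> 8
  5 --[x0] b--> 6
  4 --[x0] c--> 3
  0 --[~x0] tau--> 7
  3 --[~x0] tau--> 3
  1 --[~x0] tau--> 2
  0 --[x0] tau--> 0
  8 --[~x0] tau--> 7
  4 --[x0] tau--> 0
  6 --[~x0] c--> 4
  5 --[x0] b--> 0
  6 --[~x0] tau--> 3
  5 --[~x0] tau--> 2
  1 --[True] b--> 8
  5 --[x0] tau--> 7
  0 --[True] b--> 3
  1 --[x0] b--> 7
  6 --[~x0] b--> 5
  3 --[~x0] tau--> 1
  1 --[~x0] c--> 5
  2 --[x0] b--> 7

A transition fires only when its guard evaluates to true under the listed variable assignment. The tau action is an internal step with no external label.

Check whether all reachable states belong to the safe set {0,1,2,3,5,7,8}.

Safe = {0,1,2,3,5,7,8}
R = {0,1,2,3,5,7,8}
  0: ok
  1: ok
  2: ok
  3: ok
  5: ok
  7: ok
  8: ok

Answer: INVARIANT HOLDS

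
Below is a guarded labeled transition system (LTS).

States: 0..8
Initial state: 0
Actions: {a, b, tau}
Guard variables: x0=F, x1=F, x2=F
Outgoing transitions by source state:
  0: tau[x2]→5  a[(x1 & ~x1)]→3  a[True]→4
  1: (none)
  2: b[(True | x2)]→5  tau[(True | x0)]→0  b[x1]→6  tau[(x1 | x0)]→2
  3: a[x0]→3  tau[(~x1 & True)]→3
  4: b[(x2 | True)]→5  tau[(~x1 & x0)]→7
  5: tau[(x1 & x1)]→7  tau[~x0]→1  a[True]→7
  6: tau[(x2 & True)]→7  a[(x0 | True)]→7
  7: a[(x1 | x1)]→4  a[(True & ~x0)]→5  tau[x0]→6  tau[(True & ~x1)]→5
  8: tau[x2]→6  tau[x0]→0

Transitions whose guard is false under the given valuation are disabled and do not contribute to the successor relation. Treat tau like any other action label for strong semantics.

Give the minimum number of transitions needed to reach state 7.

BFS to 7:
  depth 0: {0}
  depth 1: {4}
  depth 2: {5}
  depth 3: {1,7}
7 enters at depth 3; path a·b·a

Answer: 3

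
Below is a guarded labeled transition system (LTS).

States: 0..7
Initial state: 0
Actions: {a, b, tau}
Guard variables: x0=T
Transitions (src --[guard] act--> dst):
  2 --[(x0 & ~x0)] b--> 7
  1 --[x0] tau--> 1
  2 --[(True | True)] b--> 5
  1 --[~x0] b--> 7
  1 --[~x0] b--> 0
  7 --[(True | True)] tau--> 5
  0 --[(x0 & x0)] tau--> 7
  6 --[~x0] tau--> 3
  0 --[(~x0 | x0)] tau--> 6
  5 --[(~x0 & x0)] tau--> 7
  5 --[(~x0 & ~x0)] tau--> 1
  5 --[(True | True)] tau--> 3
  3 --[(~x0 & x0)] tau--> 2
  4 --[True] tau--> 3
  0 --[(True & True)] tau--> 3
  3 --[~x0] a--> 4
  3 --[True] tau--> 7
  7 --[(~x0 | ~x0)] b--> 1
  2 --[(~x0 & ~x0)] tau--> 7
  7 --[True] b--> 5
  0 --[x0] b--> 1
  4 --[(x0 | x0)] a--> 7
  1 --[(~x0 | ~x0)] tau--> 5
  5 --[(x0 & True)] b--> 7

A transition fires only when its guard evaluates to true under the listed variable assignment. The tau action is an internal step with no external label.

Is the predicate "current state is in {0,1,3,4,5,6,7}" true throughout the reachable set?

Safe = {0,1,3,4,5,6,7}
Reach set: {0,1,3,5,6,7}
  0: safe
  1: safe
  3: safe
  5: safe
  6: safe
  7: safe

Answer: INVARIANT HOLDS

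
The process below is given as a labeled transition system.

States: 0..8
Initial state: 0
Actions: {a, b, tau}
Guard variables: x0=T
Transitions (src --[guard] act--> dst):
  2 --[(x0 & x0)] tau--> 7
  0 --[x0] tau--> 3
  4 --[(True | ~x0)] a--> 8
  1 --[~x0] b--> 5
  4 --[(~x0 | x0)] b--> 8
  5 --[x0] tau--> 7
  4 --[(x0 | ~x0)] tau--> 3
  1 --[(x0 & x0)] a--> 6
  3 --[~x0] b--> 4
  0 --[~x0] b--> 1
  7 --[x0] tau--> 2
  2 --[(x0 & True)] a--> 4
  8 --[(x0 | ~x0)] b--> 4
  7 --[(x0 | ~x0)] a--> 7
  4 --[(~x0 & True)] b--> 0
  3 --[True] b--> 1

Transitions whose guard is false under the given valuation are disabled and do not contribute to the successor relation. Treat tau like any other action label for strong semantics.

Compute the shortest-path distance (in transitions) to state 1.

Breadth-first toward 1:
  Layer 0: {0}
  Layer 1: {3}
  Layer 2: {1}
first hit 1 at d=2 via tau·b

Answer: 2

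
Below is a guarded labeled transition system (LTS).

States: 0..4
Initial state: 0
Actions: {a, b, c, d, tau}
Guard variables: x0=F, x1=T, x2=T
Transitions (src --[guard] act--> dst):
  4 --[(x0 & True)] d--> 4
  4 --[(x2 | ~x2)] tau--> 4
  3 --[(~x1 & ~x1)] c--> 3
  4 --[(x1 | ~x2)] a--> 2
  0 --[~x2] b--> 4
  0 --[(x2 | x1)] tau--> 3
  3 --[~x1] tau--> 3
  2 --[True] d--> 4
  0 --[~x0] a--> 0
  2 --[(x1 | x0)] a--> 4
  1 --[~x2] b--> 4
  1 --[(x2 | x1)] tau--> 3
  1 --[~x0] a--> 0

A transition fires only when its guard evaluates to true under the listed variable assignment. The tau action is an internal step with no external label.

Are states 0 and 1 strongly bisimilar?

Refine partition for ~:
  P[0] = {{0,1,2,3,4}}
  P[1] = {{0,1,4},{2},{3}}
  P[2] = {{0,1},{2},{3},{4}}
Fixed point at round 3; 4 class(es).
[0]={0,1}  [1]={0,1}

Answer: BISIMILAR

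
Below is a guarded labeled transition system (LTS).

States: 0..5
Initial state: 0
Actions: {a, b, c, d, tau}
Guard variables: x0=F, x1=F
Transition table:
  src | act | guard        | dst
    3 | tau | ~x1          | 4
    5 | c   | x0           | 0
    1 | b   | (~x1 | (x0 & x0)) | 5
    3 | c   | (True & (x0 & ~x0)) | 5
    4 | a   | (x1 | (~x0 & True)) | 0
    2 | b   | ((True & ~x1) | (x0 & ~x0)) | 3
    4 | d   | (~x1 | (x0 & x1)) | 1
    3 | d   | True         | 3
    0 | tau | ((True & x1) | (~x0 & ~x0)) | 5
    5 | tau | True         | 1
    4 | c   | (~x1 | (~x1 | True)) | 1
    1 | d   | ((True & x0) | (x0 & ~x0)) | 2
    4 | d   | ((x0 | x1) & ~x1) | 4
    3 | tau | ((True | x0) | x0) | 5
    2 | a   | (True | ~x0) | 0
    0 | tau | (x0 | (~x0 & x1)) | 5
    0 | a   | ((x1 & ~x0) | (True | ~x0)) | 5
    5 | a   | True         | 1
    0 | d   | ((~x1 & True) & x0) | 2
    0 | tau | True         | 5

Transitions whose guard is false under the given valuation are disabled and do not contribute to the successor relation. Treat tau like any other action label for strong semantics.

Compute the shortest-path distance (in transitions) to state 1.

Breadth-first toward 1:
  Layer 0: {0}
  Layer 1: {5}
  Layer 2: {1}
1 enters at depth 2; path a·a

Answer: 2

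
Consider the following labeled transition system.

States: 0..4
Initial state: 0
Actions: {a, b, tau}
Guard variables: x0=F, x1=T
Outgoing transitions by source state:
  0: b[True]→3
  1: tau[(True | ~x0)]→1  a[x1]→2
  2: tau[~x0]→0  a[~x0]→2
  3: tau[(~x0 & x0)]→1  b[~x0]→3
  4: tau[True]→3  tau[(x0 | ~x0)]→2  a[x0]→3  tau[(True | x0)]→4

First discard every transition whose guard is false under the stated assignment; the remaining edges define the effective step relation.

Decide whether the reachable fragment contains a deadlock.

Reach set: {0,3}
  0: b→3  [1 exit(s)]
  3: b→3  [1 exit(s)]

Answer: DEADLOCK-FREE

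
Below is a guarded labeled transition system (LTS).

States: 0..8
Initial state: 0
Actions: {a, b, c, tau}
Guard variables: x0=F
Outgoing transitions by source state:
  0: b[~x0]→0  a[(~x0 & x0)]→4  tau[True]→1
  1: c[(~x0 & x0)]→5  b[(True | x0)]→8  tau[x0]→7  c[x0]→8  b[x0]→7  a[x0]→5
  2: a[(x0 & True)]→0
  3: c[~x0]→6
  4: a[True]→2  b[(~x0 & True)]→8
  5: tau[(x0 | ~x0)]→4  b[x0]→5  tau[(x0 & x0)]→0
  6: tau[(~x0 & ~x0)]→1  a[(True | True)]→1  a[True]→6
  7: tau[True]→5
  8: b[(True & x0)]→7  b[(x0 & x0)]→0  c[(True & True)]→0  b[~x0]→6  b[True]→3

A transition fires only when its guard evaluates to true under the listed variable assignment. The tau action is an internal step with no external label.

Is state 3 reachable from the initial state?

Answer: REACHABLE

Trace:
Guard filter leaves 14 enabled edge(s).
depth 0: {0}
depth 1: {1}  total {0,1}
depth 2: {8}  total {0,1,8}
depth 3: {3,6}  total {0,1,3,6,8}
Reach set: {0,1,3,6,8}
witness 3: tau·b·b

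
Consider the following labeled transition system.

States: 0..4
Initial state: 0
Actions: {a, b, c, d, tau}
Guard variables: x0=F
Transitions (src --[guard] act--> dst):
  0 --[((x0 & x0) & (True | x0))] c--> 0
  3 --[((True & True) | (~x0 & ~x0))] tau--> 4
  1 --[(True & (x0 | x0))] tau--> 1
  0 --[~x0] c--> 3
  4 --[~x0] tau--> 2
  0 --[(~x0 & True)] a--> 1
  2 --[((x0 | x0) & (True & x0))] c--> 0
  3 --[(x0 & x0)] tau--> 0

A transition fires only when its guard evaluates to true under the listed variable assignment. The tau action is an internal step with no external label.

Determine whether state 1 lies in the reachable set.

Answer: REACHABLE

Working:
Guard filter leaves 4 enabled edge(s).
Layer 0: {0}
Layer 1: {1,3}  cumulative {0,1,3}
Layer 2: {4}  cumulative {0,1,3,4}
Layer 3: {2}  cumulative {0,1,2,3,4}
R = {0,1,2,3,4}
Path to 1: a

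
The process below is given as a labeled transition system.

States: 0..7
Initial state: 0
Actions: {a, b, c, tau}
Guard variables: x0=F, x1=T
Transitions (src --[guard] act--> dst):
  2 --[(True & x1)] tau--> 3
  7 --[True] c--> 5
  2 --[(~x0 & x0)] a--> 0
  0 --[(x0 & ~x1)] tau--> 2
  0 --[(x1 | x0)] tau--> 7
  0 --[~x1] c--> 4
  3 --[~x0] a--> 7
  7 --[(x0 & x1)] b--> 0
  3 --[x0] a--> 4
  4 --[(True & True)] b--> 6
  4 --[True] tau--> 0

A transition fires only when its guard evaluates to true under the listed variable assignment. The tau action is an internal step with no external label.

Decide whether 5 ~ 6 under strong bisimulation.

Answer: BISIMILAR

Analysis:
Compute ~ classes (split until stable):
  P[0] = {{0,1,2,3,4,5,6,7}}
  P[1] = {{0,2},{1,5,6},{3},{4},{7}}
  P[2] = {{0},{1,5,6},{2},{3},{4},{7}}
stable after 3 split(s): 6 block(s)
[5]={1,5,6}  [6]={1,5,6}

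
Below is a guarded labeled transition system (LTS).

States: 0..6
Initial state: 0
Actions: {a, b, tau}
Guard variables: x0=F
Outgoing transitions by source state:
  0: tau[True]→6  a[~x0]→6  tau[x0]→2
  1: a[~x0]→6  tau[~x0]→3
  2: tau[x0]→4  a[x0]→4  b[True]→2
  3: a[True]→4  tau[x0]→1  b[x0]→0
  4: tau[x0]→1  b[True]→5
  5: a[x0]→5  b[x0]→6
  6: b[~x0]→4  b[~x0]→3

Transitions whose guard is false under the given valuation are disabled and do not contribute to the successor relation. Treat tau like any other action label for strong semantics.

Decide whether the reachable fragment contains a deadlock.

Answer: DEADLOCK at state 5

Analysis:
Reachable = {0,3,4,5,6}
  0: a→6  tau→6  [2 exit(s)]
  3: a→4  [1 exit(s)]
  4: b→5  [1 exit(s)]
  5: ∅  [no exit]
  6: b→3  b→4  [2 exit(s)]
trace reaching 5: tau·b·b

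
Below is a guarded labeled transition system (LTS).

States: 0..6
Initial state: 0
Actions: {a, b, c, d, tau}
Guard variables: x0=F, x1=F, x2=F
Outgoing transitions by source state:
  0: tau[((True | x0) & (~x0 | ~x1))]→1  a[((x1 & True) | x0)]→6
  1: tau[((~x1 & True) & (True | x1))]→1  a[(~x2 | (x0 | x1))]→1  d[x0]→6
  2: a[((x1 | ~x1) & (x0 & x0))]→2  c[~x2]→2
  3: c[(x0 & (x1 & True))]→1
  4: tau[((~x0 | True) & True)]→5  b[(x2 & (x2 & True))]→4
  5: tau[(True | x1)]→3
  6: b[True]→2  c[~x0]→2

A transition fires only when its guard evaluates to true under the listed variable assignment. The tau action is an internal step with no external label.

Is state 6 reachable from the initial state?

Guard filter leaves 8 enabled edge(s).
Layer 0: {0}
Layer 1: {1}  now seen {0,1}
R = {0,1}

Answer: UNREACHABLE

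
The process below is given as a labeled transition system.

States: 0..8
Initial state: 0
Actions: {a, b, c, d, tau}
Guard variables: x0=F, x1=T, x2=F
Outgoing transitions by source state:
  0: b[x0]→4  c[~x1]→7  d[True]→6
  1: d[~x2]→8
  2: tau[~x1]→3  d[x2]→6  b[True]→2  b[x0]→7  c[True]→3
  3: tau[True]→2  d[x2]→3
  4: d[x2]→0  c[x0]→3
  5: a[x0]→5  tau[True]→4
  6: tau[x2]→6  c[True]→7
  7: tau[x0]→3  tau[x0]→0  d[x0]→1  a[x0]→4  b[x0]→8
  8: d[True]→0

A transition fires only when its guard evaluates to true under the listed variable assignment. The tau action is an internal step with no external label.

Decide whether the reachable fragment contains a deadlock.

R = {0,6,7}
  0: d→6  [1 exit(s)]
  6: c→7  [1 exit(s)]
  7: ∅  [STUCK]
trace reaching 7: d·c

Answer: DEADLOCK at state 7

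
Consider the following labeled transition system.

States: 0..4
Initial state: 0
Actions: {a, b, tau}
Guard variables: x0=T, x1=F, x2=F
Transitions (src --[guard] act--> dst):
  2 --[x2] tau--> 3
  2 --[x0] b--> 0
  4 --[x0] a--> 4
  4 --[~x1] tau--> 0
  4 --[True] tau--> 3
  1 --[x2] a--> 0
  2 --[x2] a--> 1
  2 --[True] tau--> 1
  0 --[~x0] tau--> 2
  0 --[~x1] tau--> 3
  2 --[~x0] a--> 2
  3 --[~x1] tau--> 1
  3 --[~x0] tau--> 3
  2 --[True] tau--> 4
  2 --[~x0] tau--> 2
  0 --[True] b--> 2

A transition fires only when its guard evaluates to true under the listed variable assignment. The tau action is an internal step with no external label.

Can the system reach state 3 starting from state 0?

Answer: REACHABLE

Working:
After dropping false guards: 9 live edges.
depth 0: {0}
depth 1: {2,3}  cumulative {0,2,3}
depth 2: {1,4}  cumulative {0,1,2,3,4}
Reachable = {0,1,2,3,4}
witness 3: tau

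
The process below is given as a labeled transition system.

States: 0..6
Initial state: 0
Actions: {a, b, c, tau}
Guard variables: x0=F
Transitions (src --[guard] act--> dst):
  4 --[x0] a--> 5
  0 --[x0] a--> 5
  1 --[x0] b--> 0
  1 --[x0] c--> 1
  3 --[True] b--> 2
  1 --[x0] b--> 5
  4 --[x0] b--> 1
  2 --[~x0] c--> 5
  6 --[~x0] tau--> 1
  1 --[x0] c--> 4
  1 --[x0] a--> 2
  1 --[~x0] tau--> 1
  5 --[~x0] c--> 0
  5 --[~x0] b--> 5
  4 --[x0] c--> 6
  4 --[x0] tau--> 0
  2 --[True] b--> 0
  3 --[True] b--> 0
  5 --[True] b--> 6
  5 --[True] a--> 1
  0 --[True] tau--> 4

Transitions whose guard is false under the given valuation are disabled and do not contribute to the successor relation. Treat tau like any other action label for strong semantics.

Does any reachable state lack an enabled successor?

Answer: DEADLOCK at state 4

Analysis:
Reach set: {0,4}
  0: tau→4  [1 exit(s)]
  4: ∅  [no exit]
trace reaching 4: tau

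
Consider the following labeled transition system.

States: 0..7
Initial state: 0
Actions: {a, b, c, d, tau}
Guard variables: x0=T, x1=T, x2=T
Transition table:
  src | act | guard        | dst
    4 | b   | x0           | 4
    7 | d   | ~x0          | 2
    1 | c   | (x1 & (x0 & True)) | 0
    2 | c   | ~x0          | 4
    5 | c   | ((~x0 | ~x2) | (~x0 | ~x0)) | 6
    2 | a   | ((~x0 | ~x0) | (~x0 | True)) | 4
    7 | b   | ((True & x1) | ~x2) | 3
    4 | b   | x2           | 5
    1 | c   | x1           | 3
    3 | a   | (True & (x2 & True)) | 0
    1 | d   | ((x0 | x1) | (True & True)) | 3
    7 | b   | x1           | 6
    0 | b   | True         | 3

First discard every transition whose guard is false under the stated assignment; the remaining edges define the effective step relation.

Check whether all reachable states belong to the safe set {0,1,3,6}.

Inv-set: {0,1,3,6}
Reach set: {0,3}
  0: ok
  3: ok

Answer: INVARIANT HOLDS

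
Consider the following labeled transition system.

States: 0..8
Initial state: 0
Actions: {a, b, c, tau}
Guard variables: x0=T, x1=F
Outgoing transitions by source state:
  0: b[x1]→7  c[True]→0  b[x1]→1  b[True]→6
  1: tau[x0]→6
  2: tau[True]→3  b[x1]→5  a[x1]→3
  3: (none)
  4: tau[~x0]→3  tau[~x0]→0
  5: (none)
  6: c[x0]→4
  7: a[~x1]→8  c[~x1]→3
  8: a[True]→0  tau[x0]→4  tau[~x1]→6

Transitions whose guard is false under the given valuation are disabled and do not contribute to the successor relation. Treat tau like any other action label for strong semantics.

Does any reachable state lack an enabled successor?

R = {0,4,6}
  0: b→6  c→0  [2 out]
  4: ∅  [no exit]
  6: c→4  [1 out]
Path to 4: b·c

Answer: DEADLOCK at state 4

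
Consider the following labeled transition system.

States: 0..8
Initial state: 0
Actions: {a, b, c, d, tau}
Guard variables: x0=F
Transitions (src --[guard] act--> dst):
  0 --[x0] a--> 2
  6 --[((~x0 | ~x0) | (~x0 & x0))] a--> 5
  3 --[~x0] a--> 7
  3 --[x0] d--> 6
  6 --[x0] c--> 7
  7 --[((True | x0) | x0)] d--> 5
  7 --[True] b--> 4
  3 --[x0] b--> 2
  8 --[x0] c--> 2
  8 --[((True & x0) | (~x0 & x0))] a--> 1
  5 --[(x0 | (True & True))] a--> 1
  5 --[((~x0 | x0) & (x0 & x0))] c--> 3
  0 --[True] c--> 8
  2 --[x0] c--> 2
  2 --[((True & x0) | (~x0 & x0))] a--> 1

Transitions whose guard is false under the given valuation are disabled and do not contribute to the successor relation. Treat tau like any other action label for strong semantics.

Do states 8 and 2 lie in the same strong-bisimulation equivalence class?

Refine partition for ~:
  round 0: {{0,1,2,3,4,5,6,7,8}}
  round 1: {{0},{1,2,4,8},{3,5,6},{7}}
  round 2: {{0},{1,2,4,8},{3},{5},{6},{7}}
Fixed point at round 3; 6 class(es).
8∈{1,2,4,8}, 2∈{1,2,4,8}

Answer: BISIMILAR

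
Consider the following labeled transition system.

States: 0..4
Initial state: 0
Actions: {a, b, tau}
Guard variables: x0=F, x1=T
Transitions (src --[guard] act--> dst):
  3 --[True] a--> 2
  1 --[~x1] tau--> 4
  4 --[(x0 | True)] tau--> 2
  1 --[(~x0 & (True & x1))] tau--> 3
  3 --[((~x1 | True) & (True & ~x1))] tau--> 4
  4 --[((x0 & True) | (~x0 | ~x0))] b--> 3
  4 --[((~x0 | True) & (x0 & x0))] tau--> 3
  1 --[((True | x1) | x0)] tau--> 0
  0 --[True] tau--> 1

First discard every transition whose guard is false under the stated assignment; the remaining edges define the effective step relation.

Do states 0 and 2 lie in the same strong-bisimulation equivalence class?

Bisimulation quotient by refinement:
  round 0: {{0,1,2,3,4}}
  round 1: {{0,1},{2},{3},{4}}
  round 2: {{0},{1},{2},{3},{4}}
stable after 3 split(s): 5 block(s)
[0]={0}  [2]={2}

Answer: NOT BISIMILAR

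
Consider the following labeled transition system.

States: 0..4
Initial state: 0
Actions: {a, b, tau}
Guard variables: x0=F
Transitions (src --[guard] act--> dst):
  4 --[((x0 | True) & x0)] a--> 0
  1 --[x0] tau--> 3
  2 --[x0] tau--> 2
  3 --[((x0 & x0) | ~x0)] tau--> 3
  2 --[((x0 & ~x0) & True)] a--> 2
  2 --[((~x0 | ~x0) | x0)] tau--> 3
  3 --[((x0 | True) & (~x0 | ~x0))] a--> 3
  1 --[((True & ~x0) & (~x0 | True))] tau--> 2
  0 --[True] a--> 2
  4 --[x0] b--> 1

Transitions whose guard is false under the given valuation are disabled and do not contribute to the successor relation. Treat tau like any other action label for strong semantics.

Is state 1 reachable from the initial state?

Answer: UNREACHABLE

Working:
Guard filter leaves 5 enabled edge(s).
depth 0: {0}
depth 1: {2}  total {0,2}
depth 2: {3}  total {0,2,3}
Reachable = {0,2,3}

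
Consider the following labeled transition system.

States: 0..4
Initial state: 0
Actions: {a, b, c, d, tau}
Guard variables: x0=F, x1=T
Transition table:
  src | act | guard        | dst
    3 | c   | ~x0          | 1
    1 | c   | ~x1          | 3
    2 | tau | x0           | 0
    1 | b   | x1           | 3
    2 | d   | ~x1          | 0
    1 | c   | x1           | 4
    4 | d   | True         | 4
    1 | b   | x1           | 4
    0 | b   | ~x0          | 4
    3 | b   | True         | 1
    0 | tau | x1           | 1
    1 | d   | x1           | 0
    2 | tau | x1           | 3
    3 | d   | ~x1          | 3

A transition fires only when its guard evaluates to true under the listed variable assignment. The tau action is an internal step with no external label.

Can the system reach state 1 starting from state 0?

Guard filter leaves 10 enabled edge(s).
L0 = {0}
L1 = {1,4}  now seen {0,1,4}
L2 = {3}  now seen {0,1,3,4}
Reachable = {0,1,3,4}
witness 1: tau

Answer: REACHABLE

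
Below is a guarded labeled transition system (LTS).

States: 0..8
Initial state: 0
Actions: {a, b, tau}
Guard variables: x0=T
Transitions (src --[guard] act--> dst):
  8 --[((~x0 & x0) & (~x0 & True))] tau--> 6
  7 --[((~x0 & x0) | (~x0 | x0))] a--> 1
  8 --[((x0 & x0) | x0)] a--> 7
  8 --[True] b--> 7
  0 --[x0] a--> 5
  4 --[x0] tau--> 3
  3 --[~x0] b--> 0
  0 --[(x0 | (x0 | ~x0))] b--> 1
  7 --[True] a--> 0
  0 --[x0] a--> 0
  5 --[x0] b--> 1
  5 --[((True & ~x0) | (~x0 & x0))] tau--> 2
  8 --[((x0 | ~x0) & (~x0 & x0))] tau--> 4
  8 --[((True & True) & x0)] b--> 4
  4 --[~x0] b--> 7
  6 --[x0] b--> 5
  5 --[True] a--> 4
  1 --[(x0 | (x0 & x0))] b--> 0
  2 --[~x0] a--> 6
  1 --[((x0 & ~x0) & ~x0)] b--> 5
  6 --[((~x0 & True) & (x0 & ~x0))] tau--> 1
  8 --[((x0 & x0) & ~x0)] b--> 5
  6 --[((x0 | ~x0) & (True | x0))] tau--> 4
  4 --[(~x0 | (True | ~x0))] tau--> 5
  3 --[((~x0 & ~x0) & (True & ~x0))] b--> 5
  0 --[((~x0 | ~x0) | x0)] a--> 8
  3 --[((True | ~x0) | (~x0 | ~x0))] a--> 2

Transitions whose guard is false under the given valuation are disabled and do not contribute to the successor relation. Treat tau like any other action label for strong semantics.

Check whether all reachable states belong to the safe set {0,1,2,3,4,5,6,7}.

Inv-set: {0,1,2,3,4,5,6,7}
R = {0,1,2,3,4,5,7,8}
  0: safe
  1: safe
  2: safe
  3: safe
  4: safe
  5: safe
  7: safe
  8: ✗ unsafe
reach 8 via a — violates

Answer: INVARIANT VIOLATED at state 8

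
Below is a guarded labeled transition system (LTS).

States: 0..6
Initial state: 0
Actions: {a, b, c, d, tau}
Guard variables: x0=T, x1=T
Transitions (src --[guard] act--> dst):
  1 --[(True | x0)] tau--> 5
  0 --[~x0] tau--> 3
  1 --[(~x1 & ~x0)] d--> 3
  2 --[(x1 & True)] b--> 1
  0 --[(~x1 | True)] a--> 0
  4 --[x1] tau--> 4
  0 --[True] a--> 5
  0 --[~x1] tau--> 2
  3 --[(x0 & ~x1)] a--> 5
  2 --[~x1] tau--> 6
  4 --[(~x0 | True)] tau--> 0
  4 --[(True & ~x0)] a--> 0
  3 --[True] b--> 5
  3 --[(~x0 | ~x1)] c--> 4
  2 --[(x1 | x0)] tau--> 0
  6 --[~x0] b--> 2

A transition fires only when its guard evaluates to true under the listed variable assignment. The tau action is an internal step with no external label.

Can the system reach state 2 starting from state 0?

Answer: UNREACHABLE

Analysis:
Guard filter leaves 8 enabled edge(s).
depth 0: {0}
depth 1: {5}  total {0,5}
Reachable = {0,5}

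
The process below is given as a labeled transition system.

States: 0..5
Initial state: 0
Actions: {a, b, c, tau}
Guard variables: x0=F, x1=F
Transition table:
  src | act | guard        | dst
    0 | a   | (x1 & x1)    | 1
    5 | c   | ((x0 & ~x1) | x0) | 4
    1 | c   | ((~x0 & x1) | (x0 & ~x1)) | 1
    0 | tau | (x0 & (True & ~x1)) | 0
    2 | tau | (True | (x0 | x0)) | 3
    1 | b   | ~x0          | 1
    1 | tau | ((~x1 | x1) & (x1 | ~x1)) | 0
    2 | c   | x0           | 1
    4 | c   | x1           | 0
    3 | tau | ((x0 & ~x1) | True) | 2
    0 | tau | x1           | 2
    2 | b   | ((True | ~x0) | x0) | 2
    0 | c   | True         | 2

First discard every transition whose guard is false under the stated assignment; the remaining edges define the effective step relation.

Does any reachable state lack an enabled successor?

Reachable = {0,2,3}
  0: c→2  [1 out]
  2: b→2  tau→3  [2 out]
  3: tau→2  [1 out]

Answer: DEADLOCK-FREE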